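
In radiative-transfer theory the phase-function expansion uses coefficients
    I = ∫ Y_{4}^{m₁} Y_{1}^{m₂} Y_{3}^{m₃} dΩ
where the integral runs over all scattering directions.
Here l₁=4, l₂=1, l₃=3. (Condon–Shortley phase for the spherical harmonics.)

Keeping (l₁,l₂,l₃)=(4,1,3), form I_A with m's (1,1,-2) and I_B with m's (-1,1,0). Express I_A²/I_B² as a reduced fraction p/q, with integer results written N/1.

3/10

Shared (l₁,l₂,l₃)=(4,1,3): N and (l;000)² cancel in I_A²/I_B².
A: Δ = 2!·6!·0!/9! = 1/252; Racah Σ t=2..2: t=2:+1/240 = 1/240; ⇒ 3j(4 1 3; 1 1 -2)² = 1/84, sgn -1
B: Δ = 2!·6!·0!/9! = 1/252; Racah Σ t=2..2: t=2:+1/72 = 1/72; ⇒ 3j(4 1 3; -1 1 0)² = 5/126, sgn -1
I_A²/I_B² = (1/84)/(5/126) = 3/10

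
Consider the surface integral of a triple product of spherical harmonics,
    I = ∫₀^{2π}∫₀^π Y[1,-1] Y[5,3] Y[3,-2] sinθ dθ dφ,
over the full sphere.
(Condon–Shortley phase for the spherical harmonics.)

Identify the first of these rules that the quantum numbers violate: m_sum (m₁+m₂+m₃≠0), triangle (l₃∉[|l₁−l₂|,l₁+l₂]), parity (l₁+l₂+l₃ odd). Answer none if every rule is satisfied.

triangle

Σmᵢ = 0  ✓
l₃∈[|l₁−l₂|,l₁+l₂]=[4,6], have l₃=3  ✗
Σlᵢ = 9 ⇒ odd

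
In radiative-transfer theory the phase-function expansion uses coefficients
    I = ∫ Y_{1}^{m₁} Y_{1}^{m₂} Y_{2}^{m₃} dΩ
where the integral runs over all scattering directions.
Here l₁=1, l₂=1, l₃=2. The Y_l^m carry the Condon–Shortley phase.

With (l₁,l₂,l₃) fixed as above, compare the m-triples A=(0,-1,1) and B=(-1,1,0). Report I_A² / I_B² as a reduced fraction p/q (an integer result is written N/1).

Same 1,1,2: normalisation and zero-m 3j drop out of the ratio.
A: Δ: 0! 2! 2! / 5! → 1/30; sum: t=0:+1/2 = 1/2; 3j²(1 1 2; 0 -1 1) = Δ·Π!·Σ² = 1/10  (sign -1)
B: Δ: 0! 2! 2! / 5! → 1/30; sum: t=0:+1/4 = 1/4; 3j²(1 1 2; -1 1 0) = Δ·Π!·Σ² = 1/30  (sign +1)
I_A²/I_B² = (1/10)/(1/30) = 3/1

3/1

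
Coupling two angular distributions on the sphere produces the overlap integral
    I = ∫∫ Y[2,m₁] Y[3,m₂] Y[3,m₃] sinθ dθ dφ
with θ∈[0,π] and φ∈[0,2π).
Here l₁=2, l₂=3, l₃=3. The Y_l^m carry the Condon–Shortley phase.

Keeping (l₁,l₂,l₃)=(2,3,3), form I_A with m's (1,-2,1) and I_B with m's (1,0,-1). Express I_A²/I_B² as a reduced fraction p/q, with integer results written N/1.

Shared (l₁,l₂,l₃)=(2,3,3): N and (l;000)² cancel in I_A²/I_B².
A: Δ = 2!·2!·4!/9! = 1/3780; Racah Σ t=0..1: t=0:+1/12 t=1:−1/48 = 1/16; ⇒ 3j(2 3 3; 1 -2 1)² = 1/28, sgn +1
B: Δ = 2!·2!·4!/9! = 1/3780; Racah Σ t=0..1: t=0:+1/12 t=1:−1/8 = -1/24; ⇒ 3j(2 3 3; 1 0 -1)² = 1/210, sgn -1
I_A²/I_B² = (1/28)/(1/210) = 15/2

15/2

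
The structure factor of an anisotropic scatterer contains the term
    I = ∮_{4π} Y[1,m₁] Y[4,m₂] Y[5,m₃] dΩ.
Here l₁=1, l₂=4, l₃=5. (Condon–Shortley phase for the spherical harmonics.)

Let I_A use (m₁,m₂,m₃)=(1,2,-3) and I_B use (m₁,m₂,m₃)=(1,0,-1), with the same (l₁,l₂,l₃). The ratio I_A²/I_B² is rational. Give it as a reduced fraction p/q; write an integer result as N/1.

28/15

Same 1,4,5: normalisation and zero-m 3j drop out of the ratio.
A: Δ: 0! 2! 8! / 11! → 1/495; sum: t=0:+1/2880 = 1/2880; 3j²(1 4 5; 1 2 -3) = Δ·Π!·Σ² = 28/495  (sign +1)
B: Δ: 0! 2! 8! / 11! → 1/495; sum: t=0:+1/1152 = 1/1152; 3j²(1 4 5; 1 0 -1) = Δ·Π!·Σ² = 1/33  (sign +1)
I_A²/I_B² = (28/495)/(1/33) = 28/15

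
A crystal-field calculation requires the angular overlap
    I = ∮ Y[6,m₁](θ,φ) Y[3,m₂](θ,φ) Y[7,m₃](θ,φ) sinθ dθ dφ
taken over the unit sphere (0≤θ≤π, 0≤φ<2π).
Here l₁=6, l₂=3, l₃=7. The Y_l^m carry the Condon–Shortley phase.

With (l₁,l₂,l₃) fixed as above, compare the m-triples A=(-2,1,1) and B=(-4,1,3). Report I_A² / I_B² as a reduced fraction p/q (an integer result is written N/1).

5290/36481

Shared (l₁,l₂,l₃)=(6,3,7): N and (l;000)² cancel in I_A²/I_B².
A: Δ = 2!·10!·4!/17! = 1/2042040; Racah Σ t=0..2: t=0:+1/3870720 t=1:−1/181440 t=2:+1/138240 = 23/11612160; ⇒ 3j(6 3 7; -2 1 1)² = 529/204204, sgn +1
B: Δ = 2!·10!·4!/17! = 1/2042040; Racah Σ t=0..2: t=0:+1/174182400 t=1:−1/2177280 t=2:+1/645120 = 191/174182400; ⇒ 3j(6 3 7; -4 1 3)² = 36481/2042040, sgn +1
I_A²/I_B² = (529/204204)/(36481/2042040) = 5290/36481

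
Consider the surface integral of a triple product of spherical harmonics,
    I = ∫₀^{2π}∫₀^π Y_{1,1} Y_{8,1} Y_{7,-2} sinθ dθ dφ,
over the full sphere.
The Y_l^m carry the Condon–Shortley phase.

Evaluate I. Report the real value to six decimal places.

-0.140215

m-sum 0 ✓  L=16 even ✓  7≤7≤9 ✓
Π(2lᵢ+1) = 3×17×15 = 765
triangle coeff Δ(1,8,7) = 1/2040
Σ_t [1,1]: t=1:−1/25401600 = -1/25401600
(3j)²=8/255 [(1 8 7; 0 0 0)], sign=+1
Σ_t [0,0]: t=0:+1/87091200 = 1/87091200
(3j)²=7/680 [(1 8 7; 1 1 -2)], sign=-1
⇒ 4πI² = 21/85
I = (-1)√(21/85/(4π)) = -0.14021525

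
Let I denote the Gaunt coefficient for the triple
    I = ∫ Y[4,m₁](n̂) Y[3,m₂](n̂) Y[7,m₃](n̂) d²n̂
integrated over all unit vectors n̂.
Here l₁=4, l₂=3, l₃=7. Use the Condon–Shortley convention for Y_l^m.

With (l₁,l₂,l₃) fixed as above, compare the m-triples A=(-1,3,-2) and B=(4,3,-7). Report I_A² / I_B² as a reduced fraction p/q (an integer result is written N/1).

4/143

Shared (l₁,l₂,l₃)=(4,3,7): N and (l;000)² cancel in I_A²/I_B².
A: Δ = 0!·8!·6!/15! = 1/45045; Racah Σ t=0..0: t=0:+1/518400 = 1/518400; ⇒ 3j(4 3 7; -1 3 -2)² = 4/2145, sgn -1
B: Δ = 0!·8!·6!/15! = 1/45045; Racah Σ t=0..0: t=0:+1/29030400 = 1/29030400; ⇒ 3j(4 3 7; 4 3 -7)² = 1/15, sgn +1
I_A²/I_B² = (4/2145)/(1/15) = 4/143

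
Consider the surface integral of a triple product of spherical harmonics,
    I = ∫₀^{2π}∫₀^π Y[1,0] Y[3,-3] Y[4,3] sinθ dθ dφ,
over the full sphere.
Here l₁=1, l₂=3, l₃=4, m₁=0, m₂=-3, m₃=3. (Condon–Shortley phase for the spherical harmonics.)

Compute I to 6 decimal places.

Rules hold: Σm=0, L=8 even, 2≤4≤4.
N = 3·7·9 = 189
Δ = 0!·2!·6!/9! = 1/252
Racah Σ t=0..0: t=0:+1/36 = 1/36
⇒ 3j(1 3 4; 0 0 0)² = 4/63, sgn +1
Racah Σ t=0..0: t=0:+1/720 = 1/720
⇒ 3j(1 3 4; 0 -3 3)² = 1/36, sgn -1
4πI² = N·(3j₀)²·(3jₘ)² = 1/3
I = -1·√(0.333333/4π) = -0.16286750

-0.162868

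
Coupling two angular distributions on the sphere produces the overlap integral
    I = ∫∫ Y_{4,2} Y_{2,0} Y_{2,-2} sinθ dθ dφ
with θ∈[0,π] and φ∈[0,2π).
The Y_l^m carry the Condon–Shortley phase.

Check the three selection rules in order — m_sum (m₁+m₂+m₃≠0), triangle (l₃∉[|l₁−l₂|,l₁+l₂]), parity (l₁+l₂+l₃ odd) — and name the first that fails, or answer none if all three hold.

none

Σmᵢ = 0  ✓
l₃∈[|l₁−l₂|,l₁+l₂]=[2,6], have l₃=2  ✓
Σlᵢ = 8 ⇒ even  ✓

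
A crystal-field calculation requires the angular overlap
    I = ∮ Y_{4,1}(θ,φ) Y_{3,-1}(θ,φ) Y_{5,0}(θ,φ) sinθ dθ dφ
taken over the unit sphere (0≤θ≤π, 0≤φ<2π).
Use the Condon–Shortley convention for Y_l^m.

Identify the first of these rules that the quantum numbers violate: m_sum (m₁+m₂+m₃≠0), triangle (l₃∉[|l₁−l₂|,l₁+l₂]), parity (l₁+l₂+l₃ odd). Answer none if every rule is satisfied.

azimuthal sum: 1 − 1 + 0 = 0  ✓
1 ≤ 5 ≤ 7 (triangle on l)  ✓
L = 4 + 3 + 5 = 12 (even)  ✓

none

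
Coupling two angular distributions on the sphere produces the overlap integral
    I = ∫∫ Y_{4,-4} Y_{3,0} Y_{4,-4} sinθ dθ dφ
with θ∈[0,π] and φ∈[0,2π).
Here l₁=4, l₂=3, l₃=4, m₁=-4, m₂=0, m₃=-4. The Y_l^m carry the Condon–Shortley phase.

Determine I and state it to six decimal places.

0.000000

m-sum = -4 + 0 − 4 = -8 ≠ 0 ⇒ I = 0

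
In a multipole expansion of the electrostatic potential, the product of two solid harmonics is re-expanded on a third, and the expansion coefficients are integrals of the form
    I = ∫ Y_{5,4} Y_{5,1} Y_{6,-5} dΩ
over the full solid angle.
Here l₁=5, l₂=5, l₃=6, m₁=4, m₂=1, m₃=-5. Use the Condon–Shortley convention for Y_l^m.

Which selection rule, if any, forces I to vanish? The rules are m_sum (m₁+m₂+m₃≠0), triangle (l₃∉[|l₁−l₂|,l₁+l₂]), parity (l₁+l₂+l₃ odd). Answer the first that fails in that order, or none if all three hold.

m₁+m₂+m₃ = 4 + 1 − 5 = 0  ✓
triangle: |5−5|=0 ≤ l₃=6 ≤ 5+5=10  ✓
parity: l₁+l₂+l₃ = 16 is even  ✓

none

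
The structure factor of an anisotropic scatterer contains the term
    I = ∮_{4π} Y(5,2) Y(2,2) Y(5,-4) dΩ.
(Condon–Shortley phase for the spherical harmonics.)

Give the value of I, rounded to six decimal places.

Checks pass: Σm=0; 12 even; l₃=5∈[3,7].
(2·5+1)(2·2+1)(2·5+1) = 605
Δ: 2! 8! 2! / 13! → 1/38610
sum: t=0:+1/2880 t=1:−1/576 t=2:+1/2880 = -1/960
3j²(5 2 5; 0 0 0) = Δ·Π!·Σ² = 10/429  (sign +1)
sum: t=2:+1/20160 = 1/20160
3j²(5 2 5; 2 2 -4) = Δ·Π!·Σ² = 12/715  (sign -1)
combine: 4πI² = 605·10/429·12/715 = 40/169
take √, sign -1: I = -0.13724032

-0.137240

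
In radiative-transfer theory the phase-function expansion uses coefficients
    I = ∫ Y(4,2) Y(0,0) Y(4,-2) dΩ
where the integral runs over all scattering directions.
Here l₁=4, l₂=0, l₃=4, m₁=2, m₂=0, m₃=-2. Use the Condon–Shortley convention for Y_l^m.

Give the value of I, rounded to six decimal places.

0.282095

Rules hold: Σm=0, L=8 even, 4≤4≤4.
N = 9·1·9 = 81
Δ = 0!·8!·0!/9! = 1/9
Racah Σ t=0..0: t=0:+1/576 = 1/576
⇒ 3j(4 0 4; 0 0 0)² = 1/9, sgn +1
Racah Σ t=0..0: t=0:+1/1440 = 1/1440
⇒ 3j(4 0 4; 2 0 -2)² = 1/9, sgn +1
4πI² = N·(3j₀)²·(3jₘ)² = 1/1
I = +1·√(1/4π) = 0.28209479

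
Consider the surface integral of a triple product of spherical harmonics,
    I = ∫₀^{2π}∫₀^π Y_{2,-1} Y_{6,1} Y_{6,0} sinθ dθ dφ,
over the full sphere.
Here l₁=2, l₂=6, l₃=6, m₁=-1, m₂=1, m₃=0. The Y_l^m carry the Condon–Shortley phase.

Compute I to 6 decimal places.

-0.030344

Rules hold: Σm=0, L=14 even, 4≤6≤8.
N = 5·13·13 = 845
Δ = 2!·2!·10!/15! = 1/90090
Racah Σ t=0..2: t=0:+1/69120 t=1:−1/14400 t=2:+1/69120 = -7/172800
⇒ 3j(2 6 6; 0 0 0)² = 14/715, sgn -1
Racah Σ t=1..2: t=1:−1/34560 t=2:+1/28800 = 1/172800
⇒ 3j(2 6 6; -1 1 0)² = 1/1430, sgn +1
4πI² = N·(3j₀)²·(3jₘ)² = 7/605
I = -1·√(0.0115702/4π) = -0.03034355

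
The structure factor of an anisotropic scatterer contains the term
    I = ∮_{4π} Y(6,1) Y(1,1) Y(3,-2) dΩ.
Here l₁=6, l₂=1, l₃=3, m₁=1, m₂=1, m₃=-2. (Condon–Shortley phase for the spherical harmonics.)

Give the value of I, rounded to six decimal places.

0.000000

l₃=3 ∉ [5,7] — triangle fails ⇒ I = 0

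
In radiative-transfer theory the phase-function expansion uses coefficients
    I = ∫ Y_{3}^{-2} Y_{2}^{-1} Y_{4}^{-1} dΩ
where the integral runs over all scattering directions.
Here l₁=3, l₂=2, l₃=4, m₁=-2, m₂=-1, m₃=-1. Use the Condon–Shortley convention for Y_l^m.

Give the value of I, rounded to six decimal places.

0.000000

Σmᵢ = -4 ≠ 0, so the φ-integral vanishes; I = 0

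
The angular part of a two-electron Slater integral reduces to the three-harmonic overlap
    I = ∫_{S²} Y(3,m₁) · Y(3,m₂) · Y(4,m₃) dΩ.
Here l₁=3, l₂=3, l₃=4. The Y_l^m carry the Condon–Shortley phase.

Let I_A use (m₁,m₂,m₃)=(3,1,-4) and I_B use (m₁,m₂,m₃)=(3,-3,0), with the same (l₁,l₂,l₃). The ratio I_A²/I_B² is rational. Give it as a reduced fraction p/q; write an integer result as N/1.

Same 3,3,4: normalisation and zero-m 3j drop out of the ratio.
A: Δ: 2! 4! 4! / 11! → 1/34650; sum: t=0:+1/1152 = 1/1152; 3j²(3 3 4; 3 1 -4) = Δ·Π!·Σ² = 1/33  (sign +1)
B: Δ: 2! 4! 4! / 11! → 1/34650; sum: t=0:+1/1152 = 1/1152; 3j²(3 3 4; 3 -3 0) = Δ·Π!·Σ² = 1/154  (sign +1)
I_A²/I_B² = (1/33)/(1/154) = 14/3

14/3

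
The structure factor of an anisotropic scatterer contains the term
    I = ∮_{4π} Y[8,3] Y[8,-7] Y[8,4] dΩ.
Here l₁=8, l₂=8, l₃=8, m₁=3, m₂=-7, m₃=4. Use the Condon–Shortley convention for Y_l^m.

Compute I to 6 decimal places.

-0.041979

m-sum 0 ✓  L=24 even ✓  0≤8≤16 ✓
Π(2lᵢ+1) = 17×17×17 = 4913
triangle coeff Δ(8,8,8) = 1/236637794250
Σ_t [0,8]: t=0:+1/65548320768000 t=1:−1/128024064000 t=2:+1/2985984000 t=3:−1/373248000 t=4:+1/191102976 t=5:−1/373248000 t=6:+1/2985984000 t=7:−1/128024064000 t=8:+1/65548320768000 = 11/20808990720
(3j)²=490/96577 [(8 8 8; 0 0 0)], sign=+1
Σ_t [0,1]: t=0:+1/146313216000 t=1:−1/117050572800 = -1/585252864000
(3j)²=33/37145 [(8 8 8; 3 -7 4)], sign=-1
⇒ 4πI² = 54978/2482597
I = (-1)√(54978/2482597/(4π)) = -0.04197942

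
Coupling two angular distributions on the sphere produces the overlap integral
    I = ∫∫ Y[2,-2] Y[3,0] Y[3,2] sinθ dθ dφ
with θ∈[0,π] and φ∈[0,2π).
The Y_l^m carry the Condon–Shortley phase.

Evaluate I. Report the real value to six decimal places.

-0.188063

Checks pass: Σm=0; 8 even; l₃=3∈[1,5].
(2·2+1)(2·3+1)(2·3+1) = 245
Δ: 2! 2! 4! / 9! → 1/3780
sum: t=0:+1/24 t=1:−1/4 t=2:+1/24 = -1/6
3j²(2 3 3; 0 0 0) = Δ·Π!·Σ² = 4/105  (sign +1)
sum: t=2:+1/24 = 1/24
3j²(2 3 3; -2 0 2) = Δ·Π!·Σ² = 1/21  (sign -1)
combine: 4πI² = 245·4/105·1/21 = 4/9
take √, sign -1: I = -0.18806319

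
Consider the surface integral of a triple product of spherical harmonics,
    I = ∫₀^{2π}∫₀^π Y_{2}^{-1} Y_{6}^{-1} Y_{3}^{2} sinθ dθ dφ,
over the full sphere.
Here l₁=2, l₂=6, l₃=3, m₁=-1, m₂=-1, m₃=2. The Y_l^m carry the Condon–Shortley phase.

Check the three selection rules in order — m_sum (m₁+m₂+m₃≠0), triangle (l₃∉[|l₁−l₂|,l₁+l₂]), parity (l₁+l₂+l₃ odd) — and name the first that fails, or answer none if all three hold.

Σmᵢ = 0  ✓
l₃∈[|l₁−l₂|,l₁+l₂]=[4,8], have l₃=3  ✗
Σlᵢ = 11 ⇒ odd

triangle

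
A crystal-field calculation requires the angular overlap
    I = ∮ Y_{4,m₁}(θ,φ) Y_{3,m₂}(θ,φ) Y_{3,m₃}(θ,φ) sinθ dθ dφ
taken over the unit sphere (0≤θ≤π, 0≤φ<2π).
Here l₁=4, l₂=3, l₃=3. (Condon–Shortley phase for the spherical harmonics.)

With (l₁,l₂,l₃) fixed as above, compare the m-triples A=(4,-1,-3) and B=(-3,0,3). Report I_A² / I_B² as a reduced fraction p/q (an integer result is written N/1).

Same 4,3,3: normalisation and zero-m 3j drop out of the ratio.
A: Δ: 4! 4! 2! / 11! → 1/34650; sum: t=0:+1/1152 = 1/1152; 3j²(4 3 3; 4 -1 -3) = Δ·Π!·Σ² = 1/33  (sign +1)
B: Δ: 4! 4! 2! / 11! → 1/34650; sum: t=3:−1/288 = -1/288; 3j²(4 3 3; -3 0 3) = Δ·Π!·Σ² = 1/22  (sign -1)
I_A²/I_B² = (1/33)/(1/22) = 2/3

2/3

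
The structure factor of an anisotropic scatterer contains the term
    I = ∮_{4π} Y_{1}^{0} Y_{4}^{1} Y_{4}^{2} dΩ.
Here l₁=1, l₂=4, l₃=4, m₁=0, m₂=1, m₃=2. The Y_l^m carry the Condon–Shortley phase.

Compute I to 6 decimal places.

0.000000

0 + 1 + 2 = 3 ≠ 0: azimuthal integral kills it; I = 0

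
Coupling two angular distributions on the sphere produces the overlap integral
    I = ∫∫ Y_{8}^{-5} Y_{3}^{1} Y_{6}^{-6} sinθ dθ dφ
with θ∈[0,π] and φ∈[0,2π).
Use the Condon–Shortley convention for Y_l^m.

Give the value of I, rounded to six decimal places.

-5 + 1 − 6 = -10 ≠ 0: azimuthal integral kills it; I = 0

0.000000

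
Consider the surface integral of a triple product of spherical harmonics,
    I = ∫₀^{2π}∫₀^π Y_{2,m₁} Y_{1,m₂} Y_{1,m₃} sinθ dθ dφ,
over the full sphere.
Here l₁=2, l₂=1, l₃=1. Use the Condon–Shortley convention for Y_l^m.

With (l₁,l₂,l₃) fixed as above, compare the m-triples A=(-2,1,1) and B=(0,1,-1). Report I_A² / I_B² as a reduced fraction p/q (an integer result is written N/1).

6/1

l's match ⇒ only the (l;m) 3-j factors differ between A and B.
A: triangle coeff Δ(2,1,1) = 1/30; Σ_t [2,2]: t=2:+1/4 = 1/4; (3j)²=1/5 [(2 1 1; -2 1 1)], sign=+1
B: triangle coeff Δ(2,1,1) = 1/30; Σ_t [2,2]: t=2:+1/4 = 1/4; (3j)²=1/30 [(2 1 1; 0 1 -1)], sign=+1
I_A²/I_B² = (1/5)/(1/30) = 6/1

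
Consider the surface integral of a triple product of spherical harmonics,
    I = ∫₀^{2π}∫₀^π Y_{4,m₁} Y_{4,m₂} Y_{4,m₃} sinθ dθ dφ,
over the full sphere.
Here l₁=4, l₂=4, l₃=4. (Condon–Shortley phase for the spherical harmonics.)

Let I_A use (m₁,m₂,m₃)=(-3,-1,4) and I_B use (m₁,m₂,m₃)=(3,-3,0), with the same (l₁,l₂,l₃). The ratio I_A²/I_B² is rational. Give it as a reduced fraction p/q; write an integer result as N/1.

10/9

Shared (l₁,l₂,l₃)=(4,4,4): N and (l;000)² cancel in I_A²/I_B².
A: Δ = 4!·4!·4!/13! = 1/450450; Racah Σ t=3..3: t=3:−1/3456 = -1/3456; ⇒ 3j(4 4 4; -3 -1 4)² = 35/1287, sgn -1
B: Δ = 4!·4!·4!/13! = 1/450450; Racah Σ t=0..1: t=0:+1/864 t=1:−1/3456 = 1/1152; ⇒ 3j(4 4 4; 3 -3 0)² = 7/286, sgn +1
I_A²/I_B² = (35/1287)/(7/286) = 10/9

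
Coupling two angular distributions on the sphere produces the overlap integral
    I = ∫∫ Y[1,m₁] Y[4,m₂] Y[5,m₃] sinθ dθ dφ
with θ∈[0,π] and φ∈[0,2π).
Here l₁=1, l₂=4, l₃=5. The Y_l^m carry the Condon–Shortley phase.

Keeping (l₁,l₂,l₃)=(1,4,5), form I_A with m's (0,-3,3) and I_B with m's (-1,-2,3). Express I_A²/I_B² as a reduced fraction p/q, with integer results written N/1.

Same 1,4,5: normalisation and zero-m 3j drop out of the ratio.
A: Δ: 0! 2! 8! / 11! → 1/495; sum: t=0:+1/5040 = 1/5040; 3j²(1 4 5; 0 -3 3) = Δ·Π!·Σ² = 16/495  (sign +1)
B: Δ: 0! 2! 8! / 11! → 1/495; sum: t=0:+1/2880 = 1/2880; 3j²(1 4 5; -1 -2 3) = Δ·Π!·Σ² = 28/495  (sign +1)
I_A²/I_B² = (16/495)/(28/495) = 4/7

4/7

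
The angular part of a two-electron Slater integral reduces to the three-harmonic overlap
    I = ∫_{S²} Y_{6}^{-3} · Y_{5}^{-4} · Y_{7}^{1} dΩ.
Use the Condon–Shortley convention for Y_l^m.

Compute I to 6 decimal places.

0.000000

m-sum = -3 − 4 + 1 = -6 ≠ 0 ⇒ I = 0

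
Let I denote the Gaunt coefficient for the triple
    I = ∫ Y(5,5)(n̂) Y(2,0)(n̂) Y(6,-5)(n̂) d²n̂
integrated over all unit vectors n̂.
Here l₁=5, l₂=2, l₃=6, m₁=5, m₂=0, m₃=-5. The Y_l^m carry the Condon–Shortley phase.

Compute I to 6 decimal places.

Σlᵢ=13 odd — θ-integrand is odd under cosθ→−cosθ; I=0

0.000000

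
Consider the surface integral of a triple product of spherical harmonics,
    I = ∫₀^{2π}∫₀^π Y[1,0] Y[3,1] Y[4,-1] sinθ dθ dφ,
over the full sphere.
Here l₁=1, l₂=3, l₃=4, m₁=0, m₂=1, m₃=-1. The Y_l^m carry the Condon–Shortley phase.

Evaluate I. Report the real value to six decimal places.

Rules hold: Σm=0, L=8 even, 2≤4≤4.
N = 3·7·9 = 189
Δ = 0!·2!·6!/9! = 1/252
Racah Σ t=0..0: t=0:+1/36 = 1/36
⇒ 3j(1 3 4; 0 0 0)² = 4/63, sgn +1
Racah Σ t=0..0: t=0:+1/48 = 1/48
⇒ 3j(1 3 4; 0 1 -1)² = 5/84, sgn -1
4πI² = N·(3j₀)²·(3jₘ)² = 5/7
I = -1·√(0.714286/4π) = -0.23841361

-0.238414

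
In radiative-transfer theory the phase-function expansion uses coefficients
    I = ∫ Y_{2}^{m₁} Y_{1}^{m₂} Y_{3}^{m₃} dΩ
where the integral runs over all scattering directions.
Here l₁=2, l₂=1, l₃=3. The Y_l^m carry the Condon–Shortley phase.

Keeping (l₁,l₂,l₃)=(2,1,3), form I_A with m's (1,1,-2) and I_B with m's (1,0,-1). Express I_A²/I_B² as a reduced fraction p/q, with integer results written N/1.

l's match ⇒ only the (l;m) 3-j factors differ between A and B.
A: triangle coeff Δ(2,1,3) = 1/105; Σ_t [0,0]: t=0:+1/12 = 1/12; (3j)²=2/21 [(2 1 3; 1 1 -2)], sign=-1
B: triangle coeff Δ(2,1,3) = 1/105; Σ_t [0,0]: t=0:+1/6 = 1/6; (3j)²=8/105 [(2 1 3; 1 0 -1)], sign=+1
I_A²/I_B² = (2/21)/(8/105) = 5/4

5/4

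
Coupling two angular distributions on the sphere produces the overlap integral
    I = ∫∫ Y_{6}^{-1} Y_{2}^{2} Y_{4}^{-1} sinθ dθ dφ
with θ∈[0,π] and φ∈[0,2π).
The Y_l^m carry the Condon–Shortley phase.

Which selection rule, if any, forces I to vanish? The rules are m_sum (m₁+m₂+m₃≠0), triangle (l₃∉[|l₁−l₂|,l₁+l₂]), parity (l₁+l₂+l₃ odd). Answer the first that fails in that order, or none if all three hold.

none

azimuthal sum: -1 + 2 − 1 = 0  ✓
4 ≤ 4 ≤ 8 (triangle on l)  ✓
L = 6 + 2 + 4 = 12 (even)  ✓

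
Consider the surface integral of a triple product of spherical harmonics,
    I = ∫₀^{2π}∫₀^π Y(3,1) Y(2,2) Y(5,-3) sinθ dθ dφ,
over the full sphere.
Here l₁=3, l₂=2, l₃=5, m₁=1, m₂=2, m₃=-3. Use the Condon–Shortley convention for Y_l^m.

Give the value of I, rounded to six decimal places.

m-sum 0 ✓  L=10 even ✓  1≤5≤5 ✓
Π(2lᵢ+1) = 7×5×11 = 385
triangle coeff Δ(3,2,5) = 1/2310
Σ_t [0,0]: t=0:+1/144 = 1/144
(3j)²=10/231 [(3 2 5; 0 0 0)], sign=-1
Σ_t [0,0]: t=0:+1/1152 = 1/1152
(3j)²=1/33 [(3 2 5; 1 2 -3)], sign=+1
⇒ 4πI² = 50/99
I = (-1)√(50/99/(4π)) = -0.20047604

-0.200476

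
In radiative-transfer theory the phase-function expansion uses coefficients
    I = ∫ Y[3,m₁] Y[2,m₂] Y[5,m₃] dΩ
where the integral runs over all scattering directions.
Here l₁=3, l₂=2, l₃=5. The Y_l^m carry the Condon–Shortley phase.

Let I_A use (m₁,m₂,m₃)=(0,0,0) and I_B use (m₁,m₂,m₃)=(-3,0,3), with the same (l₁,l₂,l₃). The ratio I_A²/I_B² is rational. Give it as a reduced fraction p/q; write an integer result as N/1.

25/7

Shared (l₁,l₂,l₃)=(3,2,5): N and (l;000)² cancel in I_A²/I_B².
A: Δ = 0!·6!·4!/11! = 1/2310; Racah Σ t=0..0: t=0:+1/144 = 1/144; ⇒ 3j(3 2 5; 0 0 0)² = 10/231, sgn -1
B: Δ = 0!·6!·4!/11! = 1/2310; Racah Σ t=0..0: t=0:+1/2880 = 1/2880; ⇒ 3j(3 2 5; -3 0 3)² = 2/165, sgn +1
I_A²/I_B² = (10/231)/(2/165) = 25/7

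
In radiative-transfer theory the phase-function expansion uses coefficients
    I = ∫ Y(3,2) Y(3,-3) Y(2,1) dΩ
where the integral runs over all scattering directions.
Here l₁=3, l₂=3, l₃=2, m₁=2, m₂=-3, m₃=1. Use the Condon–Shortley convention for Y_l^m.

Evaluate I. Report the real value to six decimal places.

-0.210261

m-sum 0 ✓  L=8 even ✓  0≤2≤6 ✓
Π(2lᵢ+1) = 7×7×5 = 245
triangle coeff Δ(3,3,2) = 1/3780
Σ_t [1,3]: t=1:−1/24 t=2:+1/4 t=3:−1/24 = 1/6
(3j)²=4/105 [(3 3 2; 0 0 0)], sign=+1
Σ_t [0,0]: t=0:+1/48 = 1/48
(3j)²=5/84 [(3 3 2; 2 -3 1)], sign=-1
⇒ 4πI² = 5/9
I = (-1)√(5/9/(4π)) = -0.21026104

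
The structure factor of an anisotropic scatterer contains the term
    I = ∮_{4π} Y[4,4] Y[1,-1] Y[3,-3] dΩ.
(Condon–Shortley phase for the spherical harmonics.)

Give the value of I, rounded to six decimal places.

m-sum 0 ✓  L=8 even ✓  3≤3≤5 ✓
Π(2lᵢ+1) = 9×3×7 = 189
triangle coeff Δ(4,1,3) = 1/252
Σ_t [1,1]: t=1:−1/36 = -1/36
(3j)²=4/63 [(4 1 3; 0 0 0)], sign=+1
Σ_t [0,0]: t=0:+1/1440 = 1/1440
(3j)²=1/9 [(4 1 3; 4 -1 -3)], sign=+1
⇒ 4πI² = 4/3
I = (+1)√(4/3/(4π)) = 0.32573501

0.325735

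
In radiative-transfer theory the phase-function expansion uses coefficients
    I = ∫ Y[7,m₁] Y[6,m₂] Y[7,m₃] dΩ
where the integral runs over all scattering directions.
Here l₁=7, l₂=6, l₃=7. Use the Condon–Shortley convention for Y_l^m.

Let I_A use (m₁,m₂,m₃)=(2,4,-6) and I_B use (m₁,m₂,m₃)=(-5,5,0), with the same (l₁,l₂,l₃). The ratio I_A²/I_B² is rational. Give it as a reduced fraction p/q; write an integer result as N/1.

273/275

l's match ⇒ only the (l;m) 3-j factors differ between A and B.
A: triangle coeff Δ(7,6,7) = 1/2444321880; Σ_t [4,5]: t=4:+1/174182400 t=5:−1/580608000 = 1/248832000; (3j)²=21/1615 [(7 6 7; 2 4 -6)], sign=-1
B: triangle coeff Δ(7,6,7) = 1/2444321880; Σ_t [5,6]: t=5:−1/435456000 t=6:+1/124416000 = 1/174182400; (3j)²=55/4199 [(7 6 7; -5 5 0)], sign=-1
I_A²/I_B² = (21/1615)/(55/4199) = 273/275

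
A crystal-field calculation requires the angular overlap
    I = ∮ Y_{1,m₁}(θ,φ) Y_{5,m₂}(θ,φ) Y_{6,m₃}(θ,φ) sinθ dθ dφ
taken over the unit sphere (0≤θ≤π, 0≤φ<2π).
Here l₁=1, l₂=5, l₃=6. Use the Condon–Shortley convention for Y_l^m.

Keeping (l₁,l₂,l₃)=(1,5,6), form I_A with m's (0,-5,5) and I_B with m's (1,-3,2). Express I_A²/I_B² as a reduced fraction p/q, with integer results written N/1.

11/6

Same 1,5,6: normalisation and zero-m 3j drop out of the ratio.
A: Δ: 0! 2! 10! / 13! → 1/858; sum: t=0:+1/3628800 = 1/3628800; 3j²(1 5 6; 0 -5 5) = Δ·Π!·Σ² = 1/78  (sign -1)
B: Δ: 0! 2! 10! / 13! → 1/858; sum: t=0:+1/161280 = 1/161280; 3j²(1 5 6; 1 -3 2) = Δ·Π!·Σ² = 1/143  (sign +1)
I_A²/I_B² = (1/78)/(1/143) = 11/6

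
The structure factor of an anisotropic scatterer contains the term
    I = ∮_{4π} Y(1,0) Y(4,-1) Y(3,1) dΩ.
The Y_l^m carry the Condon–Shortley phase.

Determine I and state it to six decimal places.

-0.238414

Rules hold: Σm=0, L=8 even, 3≤3≤5.
N = 3·9·7 = 189
Δ = 2!·0!·6!/9! = 1/252
Racah Σ t=1..1: t=1:−1/36 = -1/36
⇒ 3j(1 4 3; 0 0 0)² = 4/63, sgn +1
Racah Σ t=1..1: t=1:−1/48 = -1/48
⇒ 3j(1 4 3; 0 -1 1)² = 5/84, sgn -1
4πI² = N·(3j₀)²·(3jₘ)² = 5/7
I = -1·√(0.714286/4π) = -0.23841361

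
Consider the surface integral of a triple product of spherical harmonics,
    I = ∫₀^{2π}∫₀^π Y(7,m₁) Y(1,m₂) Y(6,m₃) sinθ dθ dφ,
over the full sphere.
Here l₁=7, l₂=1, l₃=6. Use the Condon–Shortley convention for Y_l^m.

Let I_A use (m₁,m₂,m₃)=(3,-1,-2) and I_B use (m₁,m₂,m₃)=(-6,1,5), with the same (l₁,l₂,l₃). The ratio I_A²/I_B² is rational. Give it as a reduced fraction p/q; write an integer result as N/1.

l's match ⇒ only the (l;m) 3-j factors differ between A and B.
A: triangle coeff Δ(7,1,6) = 1/1365; Σ_t [0,0]: t=0:+1/1935360 = 1/1935360; (3j)²=3/91 [(7 1 6; 3 -1 -2)], sign=+1
B: triangle coeff Δ(7,1,6) = 1/1365; Σ_t [2,2]: t=2:+1/79833600 = 1/79833600; (3j)²=2/35 [(7 1 6; -6 1 5)], sign=-1
I_A²/I_B² = (3/91)/(2/35) = 15/26

15/26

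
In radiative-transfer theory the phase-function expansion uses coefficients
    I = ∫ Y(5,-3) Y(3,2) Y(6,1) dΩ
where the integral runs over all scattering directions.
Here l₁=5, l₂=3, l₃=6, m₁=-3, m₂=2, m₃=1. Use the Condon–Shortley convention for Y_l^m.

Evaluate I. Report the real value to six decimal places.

m-sum 0 ✓  L=14 even ✓  2≤6≤8 ✓
Π(2lᵢ+1) = 11×7×13 = 1001
triangle coeff Δ(5,3,6) = 1/675675
Σ_t [0,2]: t=0:+1/8640 t=1:−1/2304 t=2:+1/8640 = -7/34560
(3j)²=7/429 [(5 3 6; 0 0 0)], sign=-1
Σ_t [1,2]: t=1:−1/120960 t=2:+1/17280 = 1/20160
(3j)²=64/3003 [(5 3 6; -3 2 1)], sign=-1
⇒ 4πI² = 448/1287
I = (+1)√(448/1287/(4π)) = 0.16643505

0.166435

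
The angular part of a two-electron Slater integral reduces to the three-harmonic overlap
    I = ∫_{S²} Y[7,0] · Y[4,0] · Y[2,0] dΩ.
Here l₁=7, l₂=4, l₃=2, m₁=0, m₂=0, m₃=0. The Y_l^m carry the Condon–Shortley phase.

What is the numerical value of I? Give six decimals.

0.000000

|7−4|≤2≤7+4 violated ⇒ I = 0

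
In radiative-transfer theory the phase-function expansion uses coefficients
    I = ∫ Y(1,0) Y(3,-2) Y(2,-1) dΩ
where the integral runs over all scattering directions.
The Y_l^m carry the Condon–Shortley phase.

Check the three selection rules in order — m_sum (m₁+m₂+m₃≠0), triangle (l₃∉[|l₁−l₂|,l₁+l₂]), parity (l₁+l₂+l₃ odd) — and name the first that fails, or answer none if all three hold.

azimuthal sum: 0 − 2 − 1 = -3  ✗
2 ≤ 2 ≤ 4 (triangle on l)
L = 1 + 3 + 2 = 6 (even)

m_sum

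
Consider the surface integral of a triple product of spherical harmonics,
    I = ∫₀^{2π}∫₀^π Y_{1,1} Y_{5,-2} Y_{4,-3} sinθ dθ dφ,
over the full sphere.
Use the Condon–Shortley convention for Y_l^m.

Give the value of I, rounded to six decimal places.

m-sum = 1 − 2 − 3 = -4 ≠ 0 ⇒ I = 0

0.000000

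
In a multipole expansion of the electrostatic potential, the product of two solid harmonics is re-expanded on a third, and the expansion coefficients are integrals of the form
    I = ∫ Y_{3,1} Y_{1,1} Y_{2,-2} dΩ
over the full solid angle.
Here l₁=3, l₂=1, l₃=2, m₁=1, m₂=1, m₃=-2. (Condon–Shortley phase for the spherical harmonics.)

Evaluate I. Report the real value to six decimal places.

Checks pass: Σm=0; 6 even; l₃=2∈[2,4].
(2·3+1)(2·1+1)(2·2+1) = 105
Δ: 2! 4! 0! / 7! → 1/105
sum: t=1:−1/4 = -1/4
3j²(3 1 2; 0 0 0) = Δ·Π!·Σ² = 3/35  (sign -1)
sum: t=2:+1/48 = 1/48
3j²(3 1 2; 1 1 -2) = Δ·Π!·Σ² = 1/105  (sign +1)
combine: 4πI² = 105·3/35·1/105 = 3/35
take √, sign -1: I = -0.08258890

-0.082589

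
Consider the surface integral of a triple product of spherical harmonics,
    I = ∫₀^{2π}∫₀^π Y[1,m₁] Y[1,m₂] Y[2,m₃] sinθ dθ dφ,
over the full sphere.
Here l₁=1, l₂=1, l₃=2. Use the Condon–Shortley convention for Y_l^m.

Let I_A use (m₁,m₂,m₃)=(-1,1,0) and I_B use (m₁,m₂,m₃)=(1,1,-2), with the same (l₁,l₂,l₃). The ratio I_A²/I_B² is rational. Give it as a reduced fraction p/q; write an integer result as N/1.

Same 1,1,2: normalisation and zero-m 3j drop out of the ratio.
A: Δ: 0! 2! 2! / 5! → 1/30; sum: t=0:+1/4 = 1/4; 3j²(1 1 2; -1 1 0) = Δ·Π!·Σ² = 1/30  (sign +1)
B: Δ: 0! 2! 2! / 5! → 1/30; sum: t=0:+1/4 = 1/4; 3j²(1 1 2; 1 1 -2) = Δ·Π!·Σ² = 1/5  (sign +1)
I_A²/I_B² = (1/30)/(1/5) = 1/6

1/6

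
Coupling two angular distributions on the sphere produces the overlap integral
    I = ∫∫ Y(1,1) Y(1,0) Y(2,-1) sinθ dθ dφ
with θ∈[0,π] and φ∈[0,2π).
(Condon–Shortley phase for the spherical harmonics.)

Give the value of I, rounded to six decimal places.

m-sum 0 ✓  L=4 even ✓  0≤2≤2 ✓
Π(2lᵢ+1) = 3×3×5 = 45
triangle coeff Δ(1,1,2) = 1/30
Σ_t [0,0]: t=0:+1/1 = 1/1
(3j)²=2/15 [(1 1 2; 0 0 0)], sign=+1
Σ_t [0,0]: t=0:+1/2 = 1/2
(3j)²=1/10 [(1 1 2; 1 0 -1)], sign=-1
⇒ 4πI² = 3/5
I = (-1)√(3/5/(4π)) = -0.21850969

-0.218510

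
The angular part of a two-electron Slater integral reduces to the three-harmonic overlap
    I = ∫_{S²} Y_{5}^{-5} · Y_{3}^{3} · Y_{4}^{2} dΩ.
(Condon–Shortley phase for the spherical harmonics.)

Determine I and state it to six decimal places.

0.138791

Checks pass: Σm=0; 12 even; l₃=4∈[2,8].
(2·5+1)(2·3+1)(2·4+1) = 693
Δ: 4! 6! 2! / 13! → 1/180180
sum: t=1:−1/576 t=2:+1/144 t=3:−1/576 = 1/288
3j²(5 3 4; 0 0 0) = Δ·Π!·Σ² = 20/1001  (sign +1)
sum: t=4:+1/34560 = 1/34560
3j²(5 3 4; -5 3 2) = Δ·Π!·Σ² = 5/286  (sign +1)
combine: 4πI² = 693·20/1001·5/286 = 450/1859
take √, sign +1: I = 0.13879110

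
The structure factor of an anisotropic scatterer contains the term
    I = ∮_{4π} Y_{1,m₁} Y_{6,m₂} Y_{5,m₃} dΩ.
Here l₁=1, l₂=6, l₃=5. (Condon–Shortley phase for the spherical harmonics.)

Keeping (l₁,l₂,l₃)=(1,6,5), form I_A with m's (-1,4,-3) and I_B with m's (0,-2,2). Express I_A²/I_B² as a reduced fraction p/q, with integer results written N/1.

45/32

l's match ⇒ only the (l;m) 3-j factors differ between A and B.
A: triangle coeff Δ(1,6,5) = 1/858; Σ_t [2,2]: t=2:+1/161280 = 1/161280; (3j)²=15/286 [(1 6 5; -1 4 -3)], sign=+1
B: triangle coeff Δ(1,6,5) = 1/858; Σ_t [1,1]: t=1:−1/30240 = -1/30240; (3j)²=16/429 [(1 6 5; 0 -2 2)], sign=+1
I_A²/I_B² = (15/286)/(16/429) = 45/32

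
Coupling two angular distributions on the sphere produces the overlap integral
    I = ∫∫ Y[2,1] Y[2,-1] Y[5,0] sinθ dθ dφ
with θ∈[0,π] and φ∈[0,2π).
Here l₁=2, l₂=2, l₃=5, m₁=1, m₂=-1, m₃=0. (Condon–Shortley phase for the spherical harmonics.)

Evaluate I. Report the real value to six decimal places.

0.000000

triangle: need 0≤l₃≤4, have 5; I=0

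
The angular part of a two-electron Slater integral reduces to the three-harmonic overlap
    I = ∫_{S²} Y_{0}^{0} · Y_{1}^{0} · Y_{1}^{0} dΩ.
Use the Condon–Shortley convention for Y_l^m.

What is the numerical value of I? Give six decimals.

0.282095

Rules hold: Σm=0, L=2 even, 1≤1≤1.
N = 1·3·3 = 9
Δ = 0!·0!·2!/3! = 1/3
Racah Σ t=0..0: t=0:+1/1 = 1/1
⇒ 3j(0 1 1; 0 0 0)² = 1/3, sgn -1
(m-triple is (0,0,0) — same symbol as above.)
4πI² = N·(3j₀)²·(3jₘ)² = 1/1
I = +1·√(1/4π) = 0.28209479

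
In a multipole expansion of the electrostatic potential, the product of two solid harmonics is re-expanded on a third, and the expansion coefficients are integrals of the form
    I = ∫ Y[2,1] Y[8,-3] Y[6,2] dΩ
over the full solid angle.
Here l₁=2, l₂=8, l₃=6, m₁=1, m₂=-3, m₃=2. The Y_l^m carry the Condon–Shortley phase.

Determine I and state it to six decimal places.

-0.243748

Rules hold: Σm=0, L=16 even, 6≤6≤10.
N = 5·17·13 = 1105
Δ = 4!·0!·12!/17! = 1/30940
Racah Σ t=2..2: t=2:+1/2073600 = 1/2073600
⇒ 3j(2 8 6; 0 0 0)² = 28/1105, sgn +1
Racah Σ t=1..1: t=1:−1/5806080 = -1/5806080
⇒ 3j(2 8 6; 1 -3 2)² = 165/6188, sgn -1
4πI² = N·(3j₀)²·(3jₘ)² = 165/221
I = -1·√(0.746606/4π) = -0.24374791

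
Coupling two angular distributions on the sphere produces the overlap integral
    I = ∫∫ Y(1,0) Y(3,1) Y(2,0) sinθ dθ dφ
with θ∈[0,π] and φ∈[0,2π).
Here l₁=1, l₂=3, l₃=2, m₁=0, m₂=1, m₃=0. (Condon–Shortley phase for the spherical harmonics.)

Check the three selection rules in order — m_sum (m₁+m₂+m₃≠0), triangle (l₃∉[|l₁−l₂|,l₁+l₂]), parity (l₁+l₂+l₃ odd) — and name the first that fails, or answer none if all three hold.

Σmᵢ = 1  ✗
l₃∈[|l₁−l₂|,l₁+l₂]=[2,4], have l₃=2
Σlᵢ = 6 ⇒ even

m_sum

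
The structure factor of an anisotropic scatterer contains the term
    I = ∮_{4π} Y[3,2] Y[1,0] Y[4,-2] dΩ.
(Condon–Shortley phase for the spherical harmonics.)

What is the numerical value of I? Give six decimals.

Rules hold: Σm=0, L=8 even, 2≤4≤4.
N = 7·3·9 = 189
Δ = 0!·6!·2!/9! = 1/252
Racah Σ t=0..0: t=0:+1/36 = 1/36
⇒ 3j(3 1 4; 0 0 0)² = 4/63, sgn +1
Racah Σ t=0..0: t=0:+1/120 = 1/120
⇒ 3j(3 1 4; 2 0 -2)² = 1/21, sgn +1
4πI² = N·(3j₀)²·(3jₘ)² = 4/7
I = +1·√(0.571429/4π) = 0.21324362

0.213244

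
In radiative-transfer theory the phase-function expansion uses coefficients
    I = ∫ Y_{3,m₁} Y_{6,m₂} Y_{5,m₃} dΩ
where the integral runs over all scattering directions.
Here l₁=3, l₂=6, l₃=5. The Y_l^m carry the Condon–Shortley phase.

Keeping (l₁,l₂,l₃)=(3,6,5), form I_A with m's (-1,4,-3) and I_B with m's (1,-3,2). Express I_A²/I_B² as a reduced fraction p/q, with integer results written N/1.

5/9

Shared (l₁,l₂,l₃)=(3,6,5): N and (l;000)² cancel in I_A²/I_B².
A: Δ = 4!·2!·8!/15! = 1/675675; Racah Σ t=2..4: t=2:+1/322560 t=3:−1/30240 t=4:+1/69120 = -1/64512; ⇒ 3j(3 6 5; -1 4 -3)² = 10/1001, sgn -1
B: Δ = 4!·2!·8!/15! = 1/675675; Racah Σ t=0..2: t=0:+1/34560 t=1:−1/8640 t=2:+1/40320 = -1/16128; ⇒ 3j(3 6 5; 1 -3 2)² = 18/1001, sgn +1
I_A²/I_B² = (10/1001)/(18/1001) = 5/9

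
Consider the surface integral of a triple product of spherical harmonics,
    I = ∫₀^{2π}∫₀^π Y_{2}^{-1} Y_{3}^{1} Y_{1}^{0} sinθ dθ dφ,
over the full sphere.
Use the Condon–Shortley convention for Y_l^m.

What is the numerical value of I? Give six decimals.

-0.233597

Rules hold: Σm=0, L=6 even, 1≤1≤5.
N = 5·7·3 = 105
Δ = 4!·0!·2!/7! = 1/105
Racah Σ t=2..2: t=2:+1/4 = 1/4
⇒ 3j(2 3 1; 0 0 0)² = 3/35, sgn -1
Racah Σ t=3..3: t=3:−1/6 = -1/6
⇒ 3j(2 3 1; -1 1 0)² = 8/105, sgn +1
4πI² = N·(3j₀)²·(3jₘ)² = 24/35
I = -1·√(0.685714/4π) = -0.23359668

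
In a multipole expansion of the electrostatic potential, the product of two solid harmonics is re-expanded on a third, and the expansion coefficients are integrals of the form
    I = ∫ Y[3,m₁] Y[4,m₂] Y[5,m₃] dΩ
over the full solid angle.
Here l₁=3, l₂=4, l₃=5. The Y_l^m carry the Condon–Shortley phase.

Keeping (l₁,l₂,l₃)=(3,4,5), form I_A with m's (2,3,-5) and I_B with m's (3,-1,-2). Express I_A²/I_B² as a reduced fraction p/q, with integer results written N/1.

7/5

Shared (l₁,l₂,l₃)=(3,4,5): N and (l;000)² cancel in I_A²/I_B².
A: Δ = 2!·4!·6!/13! = 1/180180; Racah Σ t=1..1: t=1:−1/17280 = -1/17280; ⇒ 3j(3 4 5; 2 3 -5)² = 35/858, sgn -1
B: Δ = 2!·4!·6!/13! = 1/180180; Racah Σ t=0..0: t=0:+1/1728 = 1/1728; ⇒ 3j(3 4 5; 3 -1 -2)² = 25/858, sgn -1
I_A²/I_B² = (35/858)/(25/858) = 7/5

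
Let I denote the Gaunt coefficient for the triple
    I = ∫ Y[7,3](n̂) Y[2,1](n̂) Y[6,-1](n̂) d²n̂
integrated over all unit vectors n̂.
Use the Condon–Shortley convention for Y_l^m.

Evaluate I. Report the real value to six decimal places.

3 + 1 − 1 = 3 ≠ 0: azimuthal integral kills it; I = 0

0.000000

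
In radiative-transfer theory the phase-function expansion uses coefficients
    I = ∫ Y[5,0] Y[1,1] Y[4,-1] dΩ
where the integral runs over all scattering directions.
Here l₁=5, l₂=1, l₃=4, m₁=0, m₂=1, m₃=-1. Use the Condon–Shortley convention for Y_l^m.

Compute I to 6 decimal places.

Rules hold: Σm=0, L=10 even, 4≤4≤6.
N = 11·3·9 = 297
Δ = 2!·8!·0!/11! = 1/495
Racah Σ t=1..1: t=1:−1/576 = -1/576
⇒ 3j(5 1 4; 0 0 0)² = 5/99, sgn -1
Racah Σ t=2..2: t=2:+1/1440 = 1/1440
⇒ 3j(5 1 4; 0 1 -1)² = 2/99, sgn -1
4πI² = N·(3j₀)²·(3jₘ)² = 10/33
I = +1·√(0.30303/4π) = 0.15528807

0.155288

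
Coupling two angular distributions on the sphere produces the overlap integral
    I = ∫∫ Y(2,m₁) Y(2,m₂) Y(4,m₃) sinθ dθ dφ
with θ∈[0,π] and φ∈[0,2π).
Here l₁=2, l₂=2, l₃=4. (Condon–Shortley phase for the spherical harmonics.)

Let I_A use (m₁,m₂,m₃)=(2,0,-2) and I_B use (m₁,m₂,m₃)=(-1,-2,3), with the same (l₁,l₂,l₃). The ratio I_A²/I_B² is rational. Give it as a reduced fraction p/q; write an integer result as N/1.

3/7

Shared (l₁,l₂,l₃)=(2,2,4): N and (l;000)² cancel in I_A²/I_B².
A: Δ = 0!·4!·4!/9! = 1/630; Racah Σ t=0..0: t=0:+1/96 = 1/96; ⇒ 3j(2 2 4; 2 0 -2)² = 1/42, sgn +1
B: Δ = 0!·4!·4!/9! = 1/630; Racah Σ t=0..0: t=0:+1/144 = 1/144; ⇒ 3j(2 2 4; -1 -2 3)² = 1/18, sgn -1
I_A²/I_B² = (1/42)/(1/18) = 3/7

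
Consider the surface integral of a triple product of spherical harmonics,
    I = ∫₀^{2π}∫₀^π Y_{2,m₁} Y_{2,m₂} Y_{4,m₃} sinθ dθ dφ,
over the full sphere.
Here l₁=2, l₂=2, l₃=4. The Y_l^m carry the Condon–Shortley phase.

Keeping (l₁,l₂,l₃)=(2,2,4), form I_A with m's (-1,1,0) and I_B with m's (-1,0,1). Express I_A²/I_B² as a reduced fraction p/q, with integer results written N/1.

8/15

Same 2,2,4: normalisation and zero-m 3j drop out of the ratio.
A: Δ: 0! 4! 4! / 9! → 1/630; sum: t=0:+1/36 = 1/36; 3j²(2 2 4; -1 1 0) = Δ·Π!·Σ² = 8/315  (sign +1)
B: Δ: 0! 4! 4! / 9! → 1/630; sum: t=0:+1/24 = 1/24; 3j²(2 2 4; -1 0 1) = Δ·Π!·Σ² = 1/21  (sign -1)
I_A²/I_B² = (8/315)/(1/21) = 8/15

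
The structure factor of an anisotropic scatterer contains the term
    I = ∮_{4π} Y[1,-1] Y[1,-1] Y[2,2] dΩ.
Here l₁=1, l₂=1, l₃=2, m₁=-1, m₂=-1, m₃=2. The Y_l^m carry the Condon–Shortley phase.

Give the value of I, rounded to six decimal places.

0.309019

m-sum 0 ✓  L=4 even ✓  0≤2≤2 ✓
Π(2lᵢ+1) = 3×3×5 = 45
triangle coeff Δ(1,1,2) = 1/30
Σ_t [0,0]: t=0:+1/1 = 1/1
(3j)²=2/15 [(1 1 2; 0 0 0)], sign=+1
Σ_t [0,0]: t=0:+1/4 = 1/4
(3j)²=1/5 [(1 1 2; -1 -1 2)], sign=+1
⇒ 4πI² = 6/5
I = (+1)√(6/5/(4π)) = 0.30901936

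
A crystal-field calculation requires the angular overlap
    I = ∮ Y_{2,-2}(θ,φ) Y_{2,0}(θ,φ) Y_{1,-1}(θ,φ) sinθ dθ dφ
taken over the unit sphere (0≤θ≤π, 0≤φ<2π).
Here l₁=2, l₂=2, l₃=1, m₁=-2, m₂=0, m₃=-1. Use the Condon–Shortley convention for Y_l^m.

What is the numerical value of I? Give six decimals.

-2 + 0 − 1 = -3 ≠ 0: azimuthal integral kills it; I = 0

0.000000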